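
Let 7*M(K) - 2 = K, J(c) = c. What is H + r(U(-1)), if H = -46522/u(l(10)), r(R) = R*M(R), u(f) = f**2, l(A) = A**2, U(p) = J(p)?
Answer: -167827/35000 ≈ -4.7951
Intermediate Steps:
U(p) = p
M(K) = 2/7 + K/7
r(R) = R*(2/7 + R/7)
H = -23261/5000 (H = -46522/((10**2)**2) = -46522/(100**2) = -46522/10000 = -46522*1/10000 = -23261/5000 ≈ -4.6522)
H + r(U(-1)) = -23261/5000 + (1/7)*(-1)*(2 - 1) = -23261/5000 + (1/7)*(-1)*1 = -23261/5000 - 1/7 = -167827/35000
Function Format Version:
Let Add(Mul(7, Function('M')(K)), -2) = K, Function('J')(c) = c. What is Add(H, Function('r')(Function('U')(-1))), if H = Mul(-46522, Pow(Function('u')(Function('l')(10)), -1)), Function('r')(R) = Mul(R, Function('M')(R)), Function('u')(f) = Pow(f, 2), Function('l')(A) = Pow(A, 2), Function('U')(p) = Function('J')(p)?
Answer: Rational(-167827, 35000) ≈ -4.7951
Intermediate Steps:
Function('U')(p) = p
Function('M')(K) = Add(Rational(2, 7), Mul(Rational(1, 7), K))
Function('r')(R) = Mul(R, Add(Rational(2, 7), Mul(Rational(1, 7), R)))
H = Rational(-23261, 5000) (H = Mul(-46522, Pow(Pow(Pow(10, 2), 2), -1)) = Mul(-46522, Pow(Pow(100, 2), -1)) = Mul(-46522, Pow(10000, -1)) = Mul(-46522, Rational(1, 10000)) = Rational(-23261, 5000) ≈ -4.6522)
Add(H, Function('r')(Function('U')(-1))) = Add(Rational(-23261, 5000), Mul(Rational(1, 7), -1, Add(2, -1))) = Add(Rational(-23261, 5000), Mul(Rational(1, 7), -1, 1)) = Add(Rational(-23261, 5000), Rational(-1, 7)) = Rational(-167827, 35000)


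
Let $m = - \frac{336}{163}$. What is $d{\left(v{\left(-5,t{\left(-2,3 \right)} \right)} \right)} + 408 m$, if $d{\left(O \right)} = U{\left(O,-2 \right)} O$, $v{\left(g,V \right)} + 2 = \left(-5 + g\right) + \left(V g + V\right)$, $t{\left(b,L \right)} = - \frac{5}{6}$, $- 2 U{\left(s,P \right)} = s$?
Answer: $- \frac{1288886}{1467} \approx -878.59$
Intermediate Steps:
$U{\left(s,P \right)} = - \frac{s}{2}$
$t{\left(b,L \right)} = - \frac{5}{6}$ ($t{\left(b,L \right)} = \left(-5\right) \frac{1}{6} = - \frac{5}{6}$)
$v{\left(g,V \right)} = -7 + V + g + V g$ ($v{\left(g,V \right)} = -2 + \left(\left(-5 + g\right) + \left(V g + V\right)\right) = -2 + \left(\left(-5 + g\right) + \left(V + V g\right)\right) = -2 + \left(-5 + V + g + V g\right) = -7 + V + g + V g$)
$d{\left(O \right)} = - \frac{O^{2}}{2}$ ($d{\left(O \right)} = - \frac{O}{2} O = - \frac{O^{2}}{2}$)
$m = - \frac{336}{163}$ ($m = \left(-336\right) \frac{1}{163} = - \frac{336}{163} \approx -2.0613$)
$d{\left(v{\left(-5,t{\left(-2,3 \right)} \right)} \right)} + 408 m = - \frac{\left(-7 - \frac{5}{6} - 5 - - \frac{25}{6}\right)^{2}}{2} + 408 \left(- \frac{336}{163}\right) = - \frac{\left(-7 - \frac{5}{6} - 5 + \frac{25}{6}\right)^{2}}{2} - \frac{137088}{163} = - \frac{\left(- \frac{26}{3}\right)^{2}}{2} - \frac{137088}{163} = \left(- \frac{1}{2}\right) \frac{676}{9} - \frac{137088}{163} = - \frac{338}{9} - \frac{137088}{163} = - \frac{1288886}{1467}$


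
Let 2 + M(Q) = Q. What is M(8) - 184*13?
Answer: -2386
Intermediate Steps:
M(Q) = -2 + Q
M(8) - 184*13 = (-2 + 8) - 184*13 = 6 - 1*2392 = 6 - 2392 = -2386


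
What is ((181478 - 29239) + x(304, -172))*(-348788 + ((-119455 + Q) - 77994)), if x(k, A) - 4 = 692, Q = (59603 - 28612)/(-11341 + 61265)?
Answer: -4170584094716195/49924 ≈ -8.3539e+10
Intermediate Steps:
Q = 30991/49924 ≈ 0.62076
x(k, A) = 696 (x(k, A) = 4 + 692 = 696)
((181478 - 29239) + x(304, -172))*(-348788 + ((-119455 + Q) - 77994)) = ((181478 - 29239) + 696)*(-348788 + ((-119455 + 30991/49924) - 77994)) = (152239 + 696)*(-348788 + (-5963640429/49924 - 77994)) = 152935*(-348788 - 9857412885/49924) = 152935*(-27270304997/49924) = -4170584094716195/49924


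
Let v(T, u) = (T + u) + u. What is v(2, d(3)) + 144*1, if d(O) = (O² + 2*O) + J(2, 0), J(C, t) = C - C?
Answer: 176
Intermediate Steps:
J(C, t) = 0
d(O) = O² + 2*O (d(O) = (O² + 2*O) + 0 = O² + 2*O)
v(T, u) = T + 2*u
v(2, d(3)) + 144*1 = (2 + 2*(3*(2 + 3))) + 144*1 = (2 + 2*(3*5)) + 144 = (2 + 2*15) + 144 = (2 + 30) + 144 = 32 + 144 = 176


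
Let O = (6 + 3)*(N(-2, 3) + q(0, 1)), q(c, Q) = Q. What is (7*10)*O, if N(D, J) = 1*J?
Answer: 2520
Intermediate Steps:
N(D, J) = J
O = 36 (O = (6 + 3)*(3 + 1) = 9*4 = 36)
(7*10)*O = (7*10)*36 = 70*36 = 2520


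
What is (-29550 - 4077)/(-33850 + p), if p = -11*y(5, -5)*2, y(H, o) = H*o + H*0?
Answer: 11209/11100 ≈ 1.0098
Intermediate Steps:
y(H, o) = H*o (y(H, o) = H*o + 0 = H*o)
p = 550 (p = -55*(-5)*2 = -11*(-25)*2 = 275*2 = 550)
(-29550 - 4077)/(-33850 + p) = (-29550 - 4077)/(-33850 + 550) = -33627/(-33300) = -33627*(-1/33300) = 11209/11100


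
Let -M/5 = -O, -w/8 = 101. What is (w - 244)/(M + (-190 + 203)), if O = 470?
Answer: -1052/2363 ≈ -0.44520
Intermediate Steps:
w = -808 (w = -8*101 = -808)
M = 2350 (M = -(-5)*470 = -5*(-470) = 2350)
(w - 244)/(M + (-190 + 203)) = (-808 - 244)/(2350 + (-190 + 203)) = -1052/(2350 + 13) = -1052/2363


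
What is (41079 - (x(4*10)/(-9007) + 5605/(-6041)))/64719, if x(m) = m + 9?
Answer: 27595210357/43474618313 ≈ 0.63474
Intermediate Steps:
x(m) = 9 + m
(41079 - (x(4*10)/(-9007) + 5605/(-6041)))/64719 = (41079 - ((9 + 4*10)/(-9007) + 5605/(-6041)))/64719 = (41079 - ((9 + 40)*(-1/9007) + 5605*(-1/6041)))*(1/64719) = (41079 - (49*(-1/9007) - 5605/6041))*(1/64719) = (41079 - (-49/9007 - 5605/6041))*(1/64719) = (41079 - 1*(-50780244/54411287))*(1/64719) = (41079 + 50780244/54411287)*(1/64719) = (2235212038917/54411287)*(1/64719) = 27595210357/43474618313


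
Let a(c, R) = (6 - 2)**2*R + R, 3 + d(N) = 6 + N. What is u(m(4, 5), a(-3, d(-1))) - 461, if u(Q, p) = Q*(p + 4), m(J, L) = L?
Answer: -271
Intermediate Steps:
d(N) = 3 + N (d(N) = -3 + (6 + N) = 3 + N)
a(c, R) = 17*R (a(c, R) = 4**2*R + R = 16*R + R = 17*R)
u(Q, p) = Q*(4 + p)
u(m(4, 5), a(-3, d(-1))) - 461 = 5*(4 + 17*(3 - 1)) - 461 = 5*(4 + 17*2) - 461 = 5*(4 + 34) - 461 = 5*38 - 461 = 190 - 461 = -271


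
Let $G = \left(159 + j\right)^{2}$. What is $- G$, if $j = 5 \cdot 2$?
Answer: $-28561$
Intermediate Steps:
$j = 10$
$G = 28561$ ($G = \left(159 + 10\right)^{2} = 169^{2} = 28561$)
$- G = \left(-1\right) 28561 = -28561$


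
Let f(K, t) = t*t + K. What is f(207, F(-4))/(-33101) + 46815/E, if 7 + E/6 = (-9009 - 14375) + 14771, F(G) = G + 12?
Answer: -104242629/114132248 ≈ -0.91335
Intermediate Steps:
F(G) = 12 + G
f(K, t) = K + t² (f(K, t) = t² + K = K + t²)
E = -51720 (E = -42 + 6*((-9009 - 14375) + 14771) = -42 + 6*(-23384 + 14771) = -42 + 6*(-8613) = -42 - 51678 = -51720)
f(207, F(-4))/(-33101) + 46815/E = (207 + (12 - 4)²)/(-33101) + 46815/(-51720) = (207 + 8²)*(-1/33101) + 46815*(-1/51720) = (207 + 64)*(-1/33101) - 3121/3448 = 271*(-1/33101) - 3121/3448 = -271/33101 - 3121/3448 = -104242629/114132248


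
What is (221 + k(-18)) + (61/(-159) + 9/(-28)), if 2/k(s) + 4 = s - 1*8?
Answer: 4902281/22260 ≈ 220.23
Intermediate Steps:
k(s) = 2/(-12 + s) (k(s) = 2/(-4 + (s - 1*8)) = 2/(-4 + (s - 8)) = 2/(-4 + (-8 + s)) = 2/(-12 + s))
(221 + k(-18)) + (61/(-159) + 9/(-28)) = (221 + 2/(-12 - 18)) + (61/(-159) + 9/(-28)) = (221 + 2/(-30)) + (61*(-1/159) + 9*(-1/28)) = (221 + 2*(-1/30)) + (-61/159 - 9/28) = (221 - 1/15) - 3139/4452 = 3314/15 - 3139/4452 = 4902281/22260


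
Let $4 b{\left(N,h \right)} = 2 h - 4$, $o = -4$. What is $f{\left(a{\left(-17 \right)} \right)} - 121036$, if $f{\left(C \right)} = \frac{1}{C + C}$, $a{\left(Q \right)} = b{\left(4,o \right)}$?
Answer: $- \frac{726217}{6} \approx -1.2104 \cdot 10^{5}$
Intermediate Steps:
$b{\left(N,h \right)} = -1 + \frac{h}{2}$ ($b{\left(N,h \right)} = \frac{2 h - 4}{4} = \frac{-4 + 2 h}{4} = -1 + \frac{h}{2}$)
$a{\left(Q \right)} = -3$ ($a{\left(Q \right)} = -1 + \frac{1}{2} \left(-4\right) = -1 - 2 = -3$)
$f{\left(C \right)} = \frac{1}{2 C}$
$f{\left(a{\left(-17 \right)} \right)} - 121036 = \frac{1}{2 \left(-3\right)} - 121036 = \frac{1}{2} \left(- \frac{1}{3}\right) - 121036 = - \frac{1}{6} - 121036 = - \frac{726217}{6}$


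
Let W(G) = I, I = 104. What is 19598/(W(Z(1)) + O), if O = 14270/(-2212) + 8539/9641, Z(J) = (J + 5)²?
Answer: 208972415708/1049601983 ≈ 199.10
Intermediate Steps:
Z(J) = (5 + J)²
W(G) = 104
O = -59344401/10662946 (O = 14270*(-1/2212) + 8539*(1/9641) = -7135/1106 + 8539/9641 = -59344401/10662946 ≈ -5.5655)
19598/(W(Z(1)) + O) = 19598/(104 - 59344401/10662946) = 19598/(1049601983/10662946) = 19598*(10662946/1049601983) = 208972415708/1049601983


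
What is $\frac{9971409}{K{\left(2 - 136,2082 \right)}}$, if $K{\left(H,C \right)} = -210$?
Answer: $- \frac{474829}{10} \approx -47483.0$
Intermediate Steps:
$\frac{9971409}{K{\left(2 - 136,2082 \right)}} = \frac{9971409}{-210} = 9971409 \left(- \frac{1}{210}\right) = - \frac{474829}{10}$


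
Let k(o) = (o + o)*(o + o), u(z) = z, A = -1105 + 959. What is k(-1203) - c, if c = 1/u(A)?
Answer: 845170057/146 ≈ 5.7888e+6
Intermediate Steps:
A = -146
c = -1/146 (c = 1/(-146) = -1/146 ≈ -0.0068493)
k(o) = 4*o² (k(o) = (2*o)*(2*o) = 4*o²)
k(-1203) - c = 4*(-1203)² - 1*(-1/146) = 4*1447209 + 1/146 = 5788836 + 1/146 = 845170057/146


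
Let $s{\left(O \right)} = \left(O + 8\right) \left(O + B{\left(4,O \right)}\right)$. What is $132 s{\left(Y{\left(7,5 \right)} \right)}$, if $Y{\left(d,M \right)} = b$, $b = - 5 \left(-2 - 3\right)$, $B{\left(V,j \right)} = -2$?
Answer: $100188$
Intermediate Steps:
$b = 25$ ($b = \left(-5\right) \left(-5\right) = 25$)
$Y{\left(d,M \right)} = 25$
$s{\left(O \right)} = \left(-2 + O\right) \left(8 + O\right)$ ($s{\left(O \right)} = \left(O + 8\right) \left(O - 2\right) = \left(8 + O\right) \left(-2 + O\right) = \left(-2 + O\right) \left(8 + O\right)$)
$132 s{\left(Y{\left(7,5 \right)} \right)} = 132 \left(-16 + 25^{2} + 6 \cdot 25\right) = 132 \left(-16 + 625 + 150\right) = 132 \cdot 759 = 100188$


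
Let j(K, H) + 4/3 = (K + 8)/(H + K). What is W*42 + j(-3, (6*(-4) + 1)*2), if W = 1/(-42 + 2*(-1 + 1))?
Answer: -358/147 ≈ -2.4354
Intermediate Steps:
j(K, H) = -4/3 + (8 + K)/(H + K) (j(K, H) = -4/3 + (K + 8)/(H + K) = -4/3 + (8 + K)/(H + K))
W = -1/42 (W = 1/(-42 + 2*0) = 1/(-42 + 0) = 1/(-42) = -1/42 ≈ -0.023810)
W*42 + j(-3, (6*(-4) + 1)*2) = -1/42*42 + (24 - 1*(-3) - 4*(6*(-4) + 1)*2)/(3*((6*(-4) + 1)*2 - 3)) = -1 + (24 + 3 - 4*(-24 + 1)*2)/(3*((-24 + 1)*2 - 3)) = -1 + (24 + 3 - (-92)*2)/(3*(-23*2 - 3)) = -1 + (24 + 3 - 4*(-46))/(3*(-46 - 3)) = -1 + (1/3)*(24 + 3 + 184)/(-49) = -1 + (1/3)*(-1/49)*211 = -1 - 211/147 = -358/147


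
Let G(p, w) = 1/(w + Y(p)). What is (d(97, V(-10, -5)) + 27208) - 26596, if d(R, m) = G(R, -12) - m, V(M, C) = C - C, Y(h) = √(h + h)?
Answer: 15306/25 + √194/50 ≈ 612.52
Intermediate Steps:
Y(h) = √2*√h (Y(h) = √(2*h) = √2*√h)
V(M, C) = 0
G(p, w) = 1/(w + √2*√p)
d(R, m) = 1/(-12 + √2*√R) - m
(d(97, V(-10, -5)) + 27208) - 26596 = ((1/(-12 + √2*√97) - 1*0) + 27208) - 26596 = ((1/(-12 + √194) + 0) + 27208) - 26596 = (1/(-12 + √194) + 27208) - 26596 = (27208 + 1/(-12 + √194)) - 26596 = 612 + 1/(-12 + √194)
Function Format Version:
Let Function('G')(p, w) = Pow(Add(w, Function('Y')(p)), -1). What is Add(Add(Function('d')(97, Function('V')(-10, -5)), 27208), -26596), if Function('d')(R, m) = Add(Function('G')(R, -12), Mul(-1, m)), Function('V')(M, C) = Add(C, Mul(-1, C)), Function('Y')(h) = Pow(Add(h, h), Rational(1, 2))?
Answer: Add(Rational(15306, 25), Mul(Rational(1, 50), Pow(194, Rational(1, 2)))) ≈ 612.52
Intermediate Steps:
Function('Y')(h) = Mul(Pow(2, Rational(1, 2)), Pow(h, Rational(1, 2))) (Function('Y')(h) = Pow(Mul(2, h), Rational(1, 2)) = Mul(Pow(2, Rational(1, 2)), Pow(h, Rational(1, 2))))
Function('V')(M, C) = 0
Function('G')(p, w) = Pow(Add(w, Mul(Pow(2, Rational(1, 2)), Pow(p, Rational(1, 2)))), -1)
Function('d')(R, m) = Add(Pow(Add(-12, Mul(Pow(2, Rational(1, 2)), Pow(R, Rational(1, 2)))), -1), Mul(-1, m))
Add(Add(Function('d')(97, Function('V')(-10, -5)), 27208), -26596) = Add(Add(Add(Pow(Add(-12, Mul(Pow(2, Rational(1, 2)), Pow(97, Rational(1, 2)))), -1), Mul(-1, 0)), 27208), -26596) = Add(Add(Add(Pow(Add(-12, Pow(194, Rational(1, 2))), -1), 0), 27208), -26596) = Add(Add(Pow(Add(-12, Pow(194, Rational(1, 2))), -1), 27208), -26596) = Add(Add(27208, Pow(Add(-12, Pow(194, Rational(1, 2))), -1)), -26596) = Add(612, Pow(Add(-12, Pow(194, Rational(1, 2))), -1))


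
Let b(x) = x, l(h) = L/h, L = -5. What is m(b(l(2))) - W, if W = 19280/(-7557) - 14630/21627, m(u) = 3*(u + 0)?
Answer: -465491215/108956826 ≈ -4.2723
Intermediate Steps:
l(h) = -5/h
m(u) = 3*u
W = -175842490/54478413 (W = 19280*(-1/7557) - 14630*1/21627 = -19280/7557 - 14630/21627 = -175842490/54478413 ≈ -3.2277)
m(b(l(2))) - W = 3*(-5/2) - 1*(-175842490/54478413) = 3*(-5*½) + 175842490/54478413 = 3*(-5/2) + 175842490/54478413 = -15/2 + 175842490/54478413 = -465491215/108956826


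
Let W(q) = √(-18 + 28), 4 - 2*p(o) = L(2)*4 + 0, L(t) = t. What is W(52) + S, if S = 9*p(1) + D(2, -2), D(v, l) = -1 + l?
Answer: -21 + √10 ≈ -17.838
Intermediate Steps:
p(o) = -2 (p(o) = 2 - (2*4 + 0)/2 = 2 - (8 + 0)/2 = 2 - ½*8 = 2 - 4 = -2)
S = -21 (S = 9*(-2) + (-1 - 2) = -18 - 3 = -21)
W(q) = √10
W(52) + S = √10 - 21 = -21 + √10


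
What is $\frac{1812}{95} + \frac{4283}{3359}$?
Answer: $\frac{6493393}{319105} \approx 20.349$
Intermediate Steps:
$\frac{1812}{95} + \frac{4283}{3359} = \frac{6493393}{319105}$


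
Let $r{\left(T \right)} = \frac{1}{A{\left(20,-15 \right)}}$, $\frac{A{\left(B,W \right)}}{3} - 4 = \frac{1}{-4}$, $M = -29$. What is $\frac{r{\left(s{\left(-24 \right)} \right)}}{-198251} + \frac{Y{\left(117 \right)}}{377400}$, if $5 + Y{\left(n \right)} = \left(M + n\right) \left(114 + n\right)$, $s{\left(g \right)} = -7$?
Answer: $\frac{12087064579}{224459782200} \approx 0.05385$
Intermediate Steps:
$A{\left(B,W \right)} = \frac{45}{4}$ ($A{\left(B,W \right)} = 12 + \frac{3}{-4} = 12 + 3 \left(- \frac{1}{4}\right) = 12 - \frac{3}{4} = \frac{45}{4}$)
$r{\left(T \right)} = \frac{4}{45}$ ($r{\left(T \right)} = \frac{1}{\frac{45}{4}} = \frac{4}{45}$)
$Y{\left(n \right)} = -5 + \left(-29 + n\right) \left(114 + n\right)$
$\frac{r{\left(s{\left(-24 \right)} \right)}}{-198251} + \frac{Y{\left(117 \right)}}{377400} = \frac{4}{45 \left(-198251\right)} + \frac{-3311 + 117^{2} + 85 \cdot 117}{377400} = \frac{4}{45} \left(- \frac{1}{198251}\right) + \left(-3311 + 13689 + 9945\right) \frac{1}{377400} = - \frac{4}{8921295} + 20323 \cdot \frac{1}{377400} = - \frac{4}{8921295} + \frac{20323}{377400} = \frac{12087064579}{224459782200}$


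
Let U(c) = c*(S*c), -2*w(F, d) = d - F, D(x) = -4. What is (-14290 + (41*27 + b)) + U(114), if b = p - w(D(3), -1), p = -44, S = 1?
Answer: -459/2 ≈ -229.50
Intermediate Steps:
w(F, d) = F/2 - d/2 (w(F, d) = -(d - F)/2 = F/2 - d/2)
b = -85/2 (b = -44 - ((½)*(-4) - ½*(-1)) = -44 - (-2 + ½) = -44 - 1*(-3/2) = -44 + 3/2 = -85/2 ≈ -42.500)
U(c) = c² (U(c) = c*(1*c) = c*c = c²)
(-14290 + (41*27 + b)) + U(114) = (-14290 + (41*27 - 85/2)) + 114² = (-14290 + (1107 - 85/2)) + 12996 = (-14290 + 2129/2) + 12996 = -26451/2 + 12996 = -459/2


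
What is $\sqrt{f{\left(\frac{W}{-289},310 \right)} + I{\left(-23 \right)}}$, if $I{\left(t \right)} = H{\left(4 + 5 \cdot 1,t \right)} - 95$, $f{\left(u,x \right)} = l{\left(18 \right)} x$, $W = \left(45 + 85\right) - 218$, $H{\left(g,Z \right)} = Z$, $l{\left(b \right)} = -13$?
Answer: $2 i \sqrt{1037} \approx 64.405 i$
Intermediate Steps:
$W = -88$ ($W = 130 - 218 = -88$)
$f{\left(u,x \right)} = - 13 x$
$I{\left(t \right)} = -95 + t$ ($I{\left(t \right)} = t - 95 = -95 + t$)
$\sqrt{f{\left(\frac{W}{-289},310 \right)} + I{\left(-23 \right)}} = \sqrt{\left(-13\right) 310 - 118} = \sqrt{-4030 - 118} = \sqrt{-4148} = 2 i \sqrt{1037}$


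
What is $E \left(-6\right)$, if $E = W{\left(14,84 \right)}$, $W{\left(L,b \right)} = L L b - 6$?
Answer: $-98748$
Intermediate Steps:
$W{\left(L,b \right)} = -6 + b L^{2}$ ($W{\left(L,b \right)} = L^{2} b - 6 = b L^{2} - 6 = -6 + b L^{2}$)
$E = 16458$ ($E = -6 + 84 \cdot 14^{2} = -6 + 84 \cdot 196 = -6 + 16464 = 16458$)
$E \left(-6\right) = 16458 \left(-6\right) = -98748$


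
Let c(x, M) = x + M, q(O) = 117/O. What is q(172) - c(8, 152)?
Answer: -27403/172 ≈ -159.32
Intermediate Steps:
c(x, M) = M + x
q(172) - c(8, 152) = 117/172 - (152 + 8) = 117*(1/172) - 1*160 = 117/172 - 160 = -27403/172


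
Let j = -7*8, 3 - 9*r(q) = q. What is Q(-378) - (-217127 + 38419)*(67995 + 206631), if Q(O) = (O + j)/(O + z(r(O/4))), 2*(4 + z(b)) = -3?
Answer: 37642721081404/767 ≈ 4.9078e+10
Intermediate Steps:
r(q) = ⅓ - q/9
z(b) = -11/2 (z(b) = -4 + (½)*(-3) = -4 - 3/2 = -11/2)
j = -56
Q(O) = (-56 + O)/(-11/2 + O) (Q(O) = (O - 56)/(O - 11/2) = (-56 + O)/(-11/2 + O))
Q(-378) - (-217127 + 38419)*(67995 + 206631) = 2*(-56 - 378)/(-11 + 2*(-378)) - (-217127 + 38419)*(67995 + 206631) = 2*(-434)/(-11 - 756) - (-178708)*274626 = 2*(-434)/(-767) - 1*(-49077863208) = 2*(-1/767)*(-434) + 49077863208 = 868/767 + 49077863208 = 37642721081404/767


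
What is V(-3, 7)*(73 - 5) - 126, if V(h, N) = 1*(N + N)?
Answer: 826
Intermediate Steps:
V(h, N) = 2*N (V(h, N) = 1*(2*N) = 2*N)
V(-3, 7)*(73 - 5) - 126 = (2*7)*(73 - 5) - 126 = 14*68 - 126 = 952 - 126 = 826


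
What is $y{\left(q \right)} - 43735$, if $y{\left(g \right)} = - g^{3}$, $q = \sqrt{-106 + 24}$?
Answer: $-43735 + 82 i \sqrt{82} \approx -43735.0 + 742.54 i$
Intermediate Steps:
$q = i \sqrt{82}$ ($q = \sqrt{-82} = i \sqrt{82} \approx 9.0554 i$)
$y{\left(q \right)} - 43735 = - \left(i \sqrt{82}\right)^{3} - 43735 = - \left(-82\right) i \sqrt{82} - 43735 = 82 i \sqrt{82} - 43735 = -43735 + 82 i \sqrt{82}$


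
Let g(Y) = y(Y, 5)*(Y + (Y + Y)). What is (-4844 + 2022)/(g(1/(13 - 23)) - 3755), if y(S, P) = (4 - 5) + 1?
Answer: 2822/3755 ≈ 0.75153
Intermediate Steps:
y(S, P) = 0 (y(S, P) = -1 + 1 = 0)
g(Y) = 0 (g(Y) = 0*(Y + (Y + Y)) = 0*(Y + 2*Y) = 0*(3*Y) = 0)
(-4844 + 2022)/(g(1/(13 - 23)) - 3755) = (-4844 + 2022)/(0 - 3755) = -2822/(-3755) = -2822*(-1/3755) = 2822/3755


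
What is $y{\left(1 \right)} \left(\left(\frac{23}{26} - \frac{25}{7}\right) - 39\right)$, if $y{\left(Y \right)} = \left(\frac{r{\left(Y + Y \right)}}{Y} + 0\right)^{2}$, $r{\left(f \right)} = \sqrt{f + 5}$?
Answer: $- \frac{7587}{26} \approx -291.81$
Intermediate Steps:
$r{\left(f \right)} = \sqrt{5 + f}$
$y{\left(Y \right)} = \frac{5 + 2 Y}{Y^{2}}$ ($y{\left(Y \right)} = \left(\frac{\sqrt{5 + \left(Y + Y\right)}}{Y} + 0\right)^{2} = \left(\frac{\sqrt{5 + 2 Y}}{Y} + 0\right)^{2} = \left(\frac{\sqrt{5 + 2 Y}}{Y}\right)^{2} = \frac{5 + 2 Y}{Y^{2}}$)
$y{\left(1 \right)} \left(\left(\frac{23}{26} - \frac{25}{7}\right) - 39\right) = 1^{-2} \left(5 + 2 \cdot 1\right) \left(\left(\frac{23}{26} - \frac{25}{7}\right) - 39\right) = 1 \left(5 + 2\right) \left(\left(23 \cdot \frac{1}{26} - \frac{25}{7}\right) - 39\right) = 1 \cdot 7 \left(\left(\frac{23}{26} - \frac{25}{7}\right) - 39\right) = 7 \left(- \frac{489}{182} - 39\right) = 7 \left(- \frac{7587}{182}\right) = - \frac{7587}{26}$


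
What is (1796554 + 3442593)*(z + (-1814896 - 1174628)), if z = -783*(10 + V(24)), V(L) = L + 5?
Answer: -15822543527967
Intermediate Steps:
V(L) = 5 + L
z = -30537 (z = -783*(10 + (5 + 24)) = -783*(10 + 29) = -783*39 = -30537)
(1796554 + 3442593)*(z + (-1814896 - 1174628)) = (1796554 + 3442593)*(-30537 + (-1814896 - 1174628)) = 5239147*(-30537 - 2989524) = 5239147*(-3020061) = -15822543527967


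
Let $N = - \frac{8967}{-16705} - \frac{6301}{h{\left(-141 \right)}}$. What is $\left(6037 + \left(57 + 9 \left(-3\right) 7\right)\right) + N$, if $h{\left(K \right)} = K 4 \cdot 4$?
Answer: $\frac{222664152157}{37686480} \approx 5908.3$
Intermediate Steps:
$h{\left(K \right)} = 16 K$ ($h{\left(K \right)} = 4 K 4 = 16 K$)
$N = \frac{125487757}{37686480}$ ($N = - \frac{8967}{-16705} - \frac{6301}{16 \left(-141\right)} = \left(-8967\right) \left(- \frac{1}{16705}\right) - \frac{6301}{-2256} = \frac{8967}{16705} - - \frac{6301}{2256} = \frac{8967}{16705} + \frac{6301}{2256} = \frac{125487757}{37686480} \approx 3.3298$)
$\left(6037 + \left(57 + 9 \left(-3\right) 7\right)\right) + N = \left(6037 + \left(57 + 9 \left(-3\right) 7\right)\right) + \frac{125487757}{37686480} = \left(6037 + \left(57 - 189\right)\right) + \frac{125487757}{37686480} = \left(6037 - 132\right) + \frac{125487757}{37686480} = 5905 + \frac{125487757}{37686480} = \frac{222664152157}{37686480}$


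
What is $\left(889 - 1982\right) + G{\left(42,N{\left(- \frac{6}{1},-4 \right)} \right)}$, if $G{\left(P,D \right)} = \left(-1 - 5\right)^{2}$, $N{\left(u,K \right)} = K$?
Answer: $-1057$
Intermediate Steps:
$G{\left(P,D \right)} = 36$ ($G{\left(P,D \right)} = \left(-6\right)^{2} = 36$)
$\left(889 - 1982\right) + G{\left(42,N{\left(- \frac{6}{1},-4 \right)} \right)} = \left(889 - 1982\right) + 36 = -1093 + 36 = -1057$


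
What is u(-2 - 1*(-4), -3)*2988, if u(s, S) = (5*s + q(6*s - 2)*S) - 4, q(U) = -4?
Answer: 53784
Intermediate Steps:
u(s, S) = -4 - 4*S + 5*s (u(s, S) = (5*s - 4*S) - 4 = (-4*S + 5*s) - 4 = -4 - 4*S + 5*s)
u(-2 - 1*(-4), -3)*2988 = (-4 - 4*(-3) + 5*(-2 - 1*(-4)))*2988 = (-4 + 12 + 5*(-2 + 4))*2988 = (-4 + 12 + 5*2)*2988 = (-4 + 12 + 10)*2988 = 18*2988 = 53784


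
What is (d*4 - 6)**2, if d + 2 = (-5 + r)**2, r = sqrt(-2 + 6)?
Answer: 484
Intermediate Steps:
r = 2 (r = sqrt(4) = 2)
d = 7 (d = -2 + (-5 + 2)**2 = -2 + (-3)**2 = -2 + 9 = 7)
(d*4 - 6)**2 = (7*4 - 6)**2 = (28 - 6)**2 = 22**2 = 484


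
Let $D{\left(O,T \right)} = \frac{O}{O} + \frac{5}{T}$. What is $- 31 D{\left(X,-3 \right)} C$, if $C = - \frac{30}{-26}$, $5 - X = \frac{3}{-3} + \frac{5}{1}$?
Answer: $\frac{310}{13} \approx 23.846$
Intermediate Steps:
$X = 1$ ($X = 5 - \left(\frac{3}{-3} + \frac{5}{1}\right) = 5 - \left(3 \left(- \frac{1}{3}\right) + 5 \cdot 1\right) = 5 - \left(-1 + 5\right) = 5 - 4 = 1$)
$C = \frac{15}{13}$ ($C = \left(-30\right) \left(- \frac{1}{26}\right) = \frac{15}{13} \approx 1.1538$)
$D{\left(O,T \right)} = 1 + \frac{5}{T}$
$- 31 D{\left(X,-3 \right)} C = - 31 \frac{5 - 3}{-3} \cdot \frac{15}{13} = - 31 \left(\left(- \frac{1}{3}\right) 2\right) \frac{15}{13} = \left(-31\right) \left(- \frac{2}{3}\right) \frac{15}{13} = \frac{62}{3} \cdot \frac{15}{13} = \frac{310}{13}$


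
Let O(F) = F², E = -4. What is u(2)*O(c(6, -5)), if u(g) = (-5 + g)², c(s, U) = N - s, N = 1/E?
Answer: 5625/16 ≈ 351.56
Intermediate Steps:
N = -¼ (N = 1/(-4) = 1*(-¼) = -¼ ≈ -0.25000)
c(s, U) = -¼ - s
u(2)*O(c(6, -5)) = (-5 + 2)²*(-¼ - 1*6)² = (-3)²*(-¼ - 6)² = 9*(-25/4)² = 9*(625/16) = 5625/16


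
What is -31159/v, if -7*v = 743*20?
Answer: 218113/14860 ≈ 14.678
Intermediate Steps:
v = -14860/7 (v = -743*20/7 = -1/7*14860 = -14860/7 ≈ -2122.9)
-31159/v = -31159/(-14860/7) = -31159*(-7/14860) = 218113/14860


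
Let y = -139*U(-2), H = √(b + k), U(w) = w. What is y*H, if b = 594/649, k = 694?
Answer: 2780*√24190/59 ≈ 7328.4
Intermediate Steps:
b = 54/59 (b = 594*(1/649) = 54/59 ≈ 0.91525)
H = 10*√24190/59 (H = √(54/59 + 694) = √(41000/59) = 10*√24190/59 ≈ 26.361)
y = 278 (y = -139*(-2) = 278)
y*H = 278*(10*√24190/59) = 2780*√24190/59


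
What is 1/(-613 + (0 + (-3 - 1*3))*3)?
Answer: -1/631 ≈ -0.0015848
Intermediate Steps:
1/(-613 + (0 + (-3 - 1*3))*3) = 1/(-613 + (0 + (-3 - 3))*3) = 1/(-613 + (0 - 6)*3) = 1/(-613 - 6*3) = 1/(-613 - 18) = 1/(-631) = -1/631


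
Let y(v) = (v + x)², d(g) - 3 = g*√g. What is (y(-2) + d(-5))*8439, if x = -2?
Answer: 160341 - 42195*I*√5 ≈ 1.6034e+5 - 94351.0*I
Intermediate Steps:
d(g) = 3 + g^(3/2) (d(g) = 3 + g*√g = 3 + g^(3/2))
y(v) = (-2 + v)² (y(v) = (v - 2)² = (-2 + v)²)
(y(-2) + d(-5))*8439 = ((-2 - 2)² + (3 + (-5)^(3/2)))*8439 = ((-4)² + (3 - 5*I*√5))*8439 = (16 + (3 - 5*I*√5))*8439 = (19 - 5*I*√5)*8439 = 160341 - 42195*I*√5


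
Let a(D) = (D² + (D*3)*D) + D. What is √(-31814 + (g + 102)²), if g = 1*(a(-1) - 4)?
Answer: I*√21613 ≈ 147.01*I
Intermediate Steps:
a(D) = D + 4*D² (a(D) = (D² + (3*D)*D) + D = (D² + 3*D²) + D = 4*D² + D = D + 4*D²)
g = -1 (g = 1*(-(1 + 4*(-1)) - 4) = 1*(-(1 - 4) - 4) = 1*(-1*(-3) - 4) = 1*(3 - 4) = 1*(-1) = -1)
√(-31814 + (g + 102)²) = √(-31814 + (-1 + 102)²) = √(-31814 + 101²) = √(-31814 + 10201) = √(-21613) = I*√21613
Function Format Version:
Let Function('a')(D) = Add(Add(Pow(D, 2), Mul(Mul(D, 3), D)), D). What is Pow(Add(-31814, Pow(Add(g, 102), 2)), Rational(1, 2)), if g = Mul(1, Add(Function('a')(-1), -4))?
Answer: Mul(I, Pow(21613, Rational(1, 2))) ≈ Mul(147.01, I)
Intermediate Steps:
Function('a')(D) = Add(D, Mul(4, Pow(D, 2))) (Function('a')(D) = Add(Add(Pow(D, 2), Mul(Mul(3, D), D)), D) = Add(Add(Pow(D, 2), Mul(3, Pow(D, 2))), D) = Add(Mul(4, Pow(D, 2)), D) = Add(D, Mul(4, Pow(D, 2))))
g = -1 (g = Mul(1, Add(Mul(-1, Add(1, Mul(4, -1))), -4)) = Mul(1, Add(Mul(-1, Add(1, -4)), -4)) = Mul(1, Add(Mul(-1, -3), -4)) = Mul(1, Add(3, -4)) = Mul(1, -1) = -1)
Pow(Add(-31814, Pow(Add(g, 102), 2)), Rational(1, 2)) = Pow(Add(-31814, Pow(Add(-1, 102), 2)), Rational(1, 2)) = Pow(Add(-31814, Pow(101, 2)), Rational(1, 2)) = Pow(Add(-31814, 10201), Rational(1, 2)) = Pow(-21613, Rational(1, 2)) = Mul(I, Pow(21613, Rational(1, 2)))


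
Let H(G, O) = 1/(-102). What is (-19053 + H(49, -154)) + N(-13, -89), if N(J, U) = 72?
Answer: -1936063/102 ≈ -18981.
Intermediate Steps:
H(G, O) = -1/102
(-19053 + H(49, -154)) + N(-13, -89) = (-19053 - 1/102) + 72 = -1943407/102 + 72 = -1936063/102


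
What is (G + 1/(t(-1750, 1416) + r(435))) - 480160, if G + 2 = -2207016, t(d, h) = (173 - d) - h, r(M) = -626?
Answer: -319774183/119 ≈ -2.6872e+6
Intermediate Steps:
t(d, h) = 173 - d - h
G = -2207018 (G = -2 - 2207016 = -2207018)
(G + 1/(t(-1750, 1416) + r(435))) - 480160 = (-2207018 + 1/((173 - 1*(-1750) - 1*1416) - 626)) - 480160 = (-2207018 + 1/((173 + 1750 - 1416) - 626)) - 480160 = (-2207018 + 1/(507 - 626)) - 480160 = (-2207018 + 1/(-119)) - 480160 = (-2207018 - 1/119) - 480160 = -262635143/119 - 480160 = -319774183/119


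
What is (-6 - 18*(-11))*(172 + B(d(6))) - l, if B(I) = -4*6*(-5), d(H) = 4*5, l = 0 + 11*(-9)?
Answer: 56163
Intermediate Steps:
l = -99 (l = 0 - 99 = -99)
d(H) = 20
B(I) = 120 (B(I) = -24*(-5) = 120)
(-6 - 18*(-11))*(172 + B(d(6))) - l = (-6 - 18*(-11))*(172 + 120) - 1*(-99) = (-6 + 198)*292 + 99 = 192*292 + 99 = 56064 + 99 = 56163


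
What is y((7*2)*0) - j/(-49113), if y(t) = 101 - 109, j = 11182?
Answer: -381722/49113 ≈ -7.7723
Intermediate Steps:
y(t) = -8
y((7*2)*0) - j/(-49113) = -8 - 11182/(-49113) = -8 - 11182*(-1)/49113 = -8 - 1*(-11182/49113) = -8 + 11182/49113 = -381722/49113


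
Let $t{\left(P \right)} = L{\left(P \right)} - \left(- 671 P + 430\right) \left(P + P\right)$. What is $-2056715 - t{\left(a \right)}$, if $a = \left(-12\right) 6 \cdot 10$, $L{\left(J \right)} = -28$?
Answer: $-698368687$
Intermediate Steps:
$a = -720$ ($a = \left(-72\right) 10 = -720$)
$t{\left(P \right)} = -28 - 2 P \left(430 - 671 P\right)$ ($t{\left(P \right)} = -28 - \left(- 671 P + 430\right) \left(P + P\right) = -28 - \left(430 - 671 P\right) 2 P = -28 - 2 P \left(430 - 671 P\right)$)
$-2056715 - t{\left(a \right)} = -2056715 - \left(-28 - -619200 + 1342 \left(-720\right)^{2}\right) = -2056715 - \left(-28 + 619200 + 1342 \cdot 518400\right) = -2056715 - \left(-28 + 619200 + 695692800\right) = -2056715 - 696311972 = -698368687$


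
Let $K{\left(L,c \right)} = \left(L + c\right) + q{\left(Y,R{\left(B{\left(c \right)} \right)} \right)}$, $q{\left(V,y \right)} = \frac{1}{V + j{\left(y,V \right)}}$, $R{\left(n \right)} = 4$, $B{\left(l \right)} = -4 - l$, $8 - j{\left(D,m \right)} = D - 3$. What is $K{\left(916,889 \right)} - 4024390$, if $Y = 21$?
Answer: $- \frac{112632379}{28} \approx -4.0226 \cdot 10^{6}$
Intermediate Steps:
$j{\left(D,m \right)} = 11 - D$ ($j{\left(D,m \right)} = 8 - \left(D - 3\right) = 8 - \left(-3 + D\right) = 11 - D$)
$q{\left(V,y \right)} = \frac{1}{11 + V - y}$ ($q{\left(V,y \right)} = \frac{1}{V - \left(-11 + y\right)} = \frac{1}{11 + V - y}$)
$K{\left(L,c \right)} = \frac{1}{28} + L + c$ ($K{\left(L,c \right)} = \left(L + c\right) + \frac{1}{11 + 21 - 4} = \left(L + c\right) + \frac{1}{28} = \frac{1}{28} + L + c$)
$K{\left(916,889 \right)} - 4024390 = \left(\frac{1}{28} + 916 + 889\right) - 4024390 = \frac{50541}{28} - 4024390 = - \frac{112632379}{28}$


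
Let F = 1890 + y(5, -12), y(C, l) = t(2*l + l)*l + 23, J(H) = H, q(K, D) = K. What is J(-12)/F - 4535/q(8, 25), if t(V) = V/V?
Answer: -8621131/15208 ≈ -566.88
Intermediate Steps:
t(V) = 1
y(C, l) = 23 + l (y(C, l) = 1*l + 23 = l + 23 = 23 + l)
F = 1901 (F = 1890 + (23 - 12) = 1890 + 11 = 1901)
J(-12)/F - 4535/q(8, 25) = -12/1901 - 4535/8 = -8621131/15208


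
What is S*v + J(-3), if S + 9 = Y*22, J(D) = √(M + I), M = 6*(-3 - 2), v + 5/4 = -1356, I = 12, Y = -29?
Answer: 3512563/4 + 3*I*√2 ≈ 8.7814e+5 + 4.2426*I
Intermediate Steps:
v = -5429/4 (v = -5/4 - 1356 = -5429/4 ≈ -1357.3)
M = -30 (M = 6*(-5) = -30)
J(D) = 3*I*√2 (J(D) = √(-30 + 12) = √(-18) = 3*I*√2)
S = -647 (S = -9 - 29*22 = -9 - 638 = -647)
S*v + J(-3) = -647*(-5429/4) + 3*I*√2 = 3512563/4 + 3*I*√2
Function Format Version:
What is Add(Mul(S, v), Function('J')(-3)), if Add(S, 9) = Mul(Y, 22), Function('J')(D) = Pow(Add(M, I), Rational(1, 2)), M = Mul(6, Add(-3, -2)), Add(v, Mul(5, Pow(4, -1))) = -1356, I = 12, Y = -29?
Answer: Add(Rational(3512563, 4), Mul(3, I, Pow(2, Rational(1, 2)))) ≈ Add(8.7814e+5, Mul(4.2426, I))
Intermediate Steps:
v = Rational(-5429, 4) (v = Add(Rational(-5, 4), -1356) = Rational(-5429, 4) ≈ -1357.3)
M = -30 (M = Mul(6, -5) = -30)
Function('J')(D) = Mul(3, I, Pow(2, Rational(1, 2))) (Function('J')(D) = Pow(Add(-30, 12), Rational(1, 2)) = Pow(-18, Rational(1, 2)) = Mul(3, I, Pow(2, Rational(1, 2))))
S = -647 (S = Add(-9, Mul(-29, 22)) = Add(-9, -638) = -647)
Add(Mul(S, v), Function('J')(-3)) = Add(Mul(-647, Rational(-5429, 4)), Mul(3, I, Pow(2, Rational(1, 2)))) = Add(Rational(3512563, 4), Mul(3, I, Pow(2, Rational(1, 2))))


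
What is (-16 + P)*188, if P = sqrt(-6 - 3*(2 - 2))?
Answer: -3008 + 188*I*sqrt(6) ≈ -3008.0 + 460.5*I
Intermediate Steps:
P = I*sqrt(6) (P = sqrt(-6 - 3*0) = sqrt(-6 + 0) = sqrt(-6) = I*sqrt(6) ≈ 2.4495*I)
(-16 + P)*188 = (-16 + I*sqrt(6))*188 = -3008 + 188*I*sqrt(6)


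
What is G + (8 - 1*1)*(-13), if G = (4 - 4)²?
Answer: -91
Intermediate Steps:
G = 0 (G = 0² = 0)
G + (8 - 1*1)*(-13) = 0 + (8 - 1*1)*(-13) = 0 + (8 - 1)*(-13) = 0 + 7*(-13) = 0 - 91 = -91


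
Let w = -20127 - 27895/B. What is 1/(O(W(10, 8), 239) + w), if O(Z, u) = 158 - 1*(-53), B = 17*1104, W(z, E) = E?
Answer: -18768/373811383 ≈ -5.0207e-5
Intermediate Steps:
B = 18768
O(Z, u) = 211 (O(Z, u) = 158 + 53 = 211)
w = -377771431/18768 (w = -20127 - 27895/18768 = -377771431/18768 ≈ -20129.)
1/(O(W(10, 8), 239) + w) = 1/(211 - 377771431/18768) = 1/(-373811383/18768) = -18768/373811383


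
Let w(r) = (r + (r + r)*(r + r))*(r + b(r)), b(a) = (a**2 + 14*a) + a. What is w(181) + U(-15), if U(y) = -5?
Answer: 4679089820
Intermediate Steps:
b(a) = a**2 + 15*a
w(r) = (r + 4*r**2)*(r + r*(15 + r)) (w(r) = (r + (r + r)*(r + r))*(r + r*(15 + r)) = (r + (2*r)*(2*r))*(r + r*(15 + r)) = (r + 4*r**2)*(r + r*(15 + r)))
w(181) + U(-15) = 181**2*(16 + 4*181**2 + 65*181) - 5 = 32761*(16 + 4*32761 + 11765) - 5 = 32761*(16 + 131044 + 11765) - 5 = 32761*142825 - 5 = 4679089825 - 5 = 4679089820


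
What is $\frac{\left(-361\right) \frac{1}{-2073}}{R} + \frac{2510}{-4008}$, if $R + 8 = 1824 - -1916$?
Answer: $- \frac{404520989}{645992406} \approx -0.6262$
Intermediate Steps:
$R = 3732$ ($R = -8 + \left(1824 - -1916\right) = -8 + \left(1824 + 1916\right) = -8 + 3740 = 3732$)
$\frac{\left(-361\right) \frac{1}{-2073}}{R} + \frac{2510}{-4008} = \frac{\left(-361\right) \frac{1}{-2073}}{3732} + \frac{2510}{-4008} = \left(-361\right) \left(- \frac{1}{2073}\right) \frac{1}{3732} + 2510 \left(- \frac{1}{4008}\right) = \frac{361}{2073} \cdot \frac{1}{3732} - \frac{1255}{2004} = \frac{361}{7736436} - \frac{1255}{2004} = - \frac{404520989}{645992406}$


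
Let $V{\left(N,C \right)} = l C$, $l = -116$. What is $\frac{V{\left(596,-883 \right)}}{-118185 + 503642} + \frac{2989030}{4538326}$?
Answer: $\frac{27879210211}{30160853879} \approx 0.92435$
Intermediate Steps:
$V{\left(N,C \right)} = - 116 C$
$\frac{V{\left(596,-883 \right)}}{-118185 + 503642} + \frac{2989030}{4538326} = \frac{\left(-116\right) \left(-883\right)}{-118185 + 503642} + \frac{2989030}{4538326} = \frac{102428}{385457} + 2989030 \cdot \frac{1}{4538326} = 102428 \cdot \frac{1}{385457} + \frac{51535}{78247} = \frac{102428}{385457} + \frac{51535}{78247} = \frac{27879210211}{30160853879}$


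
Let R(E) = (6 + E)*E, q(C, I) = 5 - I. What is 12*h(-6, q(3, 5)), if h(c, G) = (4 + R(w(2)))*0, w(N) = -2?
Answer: 0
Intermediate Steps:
R(E) = E*(6 + E)
h(c, G) = 0 (h(c, G) = (4 - 2*(6 - 2))*0 = (4 - 2*4)*0 = (4 - 8)*0 = -4*0 = 0)
12*h(-6, q(3, 5)) = 12*0 = 0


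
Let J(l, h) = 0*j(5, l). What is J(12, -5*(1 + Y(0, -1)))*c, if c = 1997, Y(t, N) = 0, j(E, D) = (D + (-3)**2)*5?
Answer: 0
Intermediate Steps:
j(E, D) = 45 + 5*D (j(E, D) = (D + 9)*5 = (9 + D)*5 = 45 + 5*D)
J(l, h) = 0 (J(l, h) = 0*(45 + 5*l) = 0)
J(12, -5*(1 + Y(0, -1)))*c = 0*1997 = 0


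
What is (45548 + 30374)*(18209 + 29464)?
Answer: 3619429506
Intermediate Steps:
(45548 + 30374)*(18209 + 29464) = 75922*47673 = 3619429506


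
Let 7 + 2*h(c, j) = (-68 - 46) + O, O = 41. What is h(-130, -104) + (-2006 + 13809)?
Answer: 11763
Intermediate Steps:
h(c, j) = -40 (h(c, j) = -7/2 + ((-68 - 46) + 41)/2 = -7/2 + (-114 + 41)/2 = -7/2 + (½)*(-73) = -7/2 - 73/2 = -40)
h(-130, -104) + (-2006 + 13809) = -40 + (-2006 + 13809) = -40 + 11803 = 11763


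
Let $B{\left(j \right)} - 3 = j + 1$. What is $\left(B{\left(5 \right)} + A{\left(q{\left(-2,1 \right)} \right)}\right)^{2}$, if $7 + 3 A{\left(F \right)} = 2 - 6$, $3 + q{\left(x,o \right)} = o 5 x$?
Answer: $\frac{256}{9} \approx 28.444$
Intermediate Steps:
$q{\left(x,o \right)} = -3 + 5 o x$ ($q{\left(x,o \right)} = -3 + o 5 x = -3 + 5 o x$)
$B{\left(j \right)} = 4 + j$ ($B{\left(j \right)} = 3 + \left(j + 1\right) = 3 + \left(1 + j\right) = 4 + j$)
$A{\left(F \right)} = - \frac{11}{3}$ ($A{\left(F \right)} = - \frac{7}{3} + \frac{2 - 6}{3} = - \frac{7}{3} + \frac{1}{3} \left(-4\right) = - \frac{7}{3} - \frac{4}{3} = - \frac{11}{3}$)
$\left(B{\left(5 \right)} + A{\left(q{\left(-2,1 \right)} \right)}\right)^{2} = \left(\left(4 + 5\right) - \frac{11}{3}\right)^{2} = \left(9 - \frac{11}{3}\right)^{2} = \left(\frac{16}{3}\right)^{2} = \frac{256}{9}$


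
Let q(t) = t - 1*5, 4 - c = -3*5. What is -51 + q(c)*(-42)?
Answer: -639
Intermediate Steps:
c = 19 (c = 4 - (-3)*5 = 4 - 1*(-15) = 4 + 15 = 19)
q(t) = -5 + t (q(t) = t - 5 = -5 + t)
-51 + q(c)*(-42) = -51 + (-5 + 19)*(-42) = -51 + 14*(-42) = -51 - 588 = -639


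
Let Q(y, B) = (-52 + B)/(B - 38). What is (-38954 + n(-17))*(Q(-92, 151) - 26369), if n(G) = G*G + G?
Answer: 115256809836/113 ≈ 1.0200e+9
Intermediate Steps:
Q(y, B) = (-52 + B)/(-38 + B)
n(G) = G + G² (n(G) = G² + G = G + G²)
(-38954 + n(-17))*(Q(-92, 151) - 26369) = (-38954 - 17*(1 - 17))*((-52 + 151)/(-38 + 151) - 26369) = (-38954 - 17*(-16))*(99/113 - 26369) = (-38954 + 272)*((1/113)*99 - 26369) = -38682*(99/113 - 26369) = -38682*(-2979598/113) = 115256809836/113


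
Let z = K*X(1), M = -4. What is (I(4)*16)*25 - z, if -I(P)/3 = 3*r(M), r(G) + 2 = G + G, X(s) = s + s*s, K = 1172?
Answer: 33656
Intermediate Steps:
X(s) = s + s²
r(G) = -2 + 2*G (r(G) = -2 + (G + G) = -2 + 2*G)
I(P) = 90 (I(P) = -9*(-2 + 2*(-4)) = -9*(-2 - 8) = -9*(-10) = -3*(-30) = 90)
z = 2344 (z = 1172*(1*(1 + 1)) = 1172*(1*2) = 1172*2 = 2344)
(I(4)*16)*25 - z = (90*16)*25 - 1*2344 = 1440*25 - 2344 = 36000 - 2344 = 33656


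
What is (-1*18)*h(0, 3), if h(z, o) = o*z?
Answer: 0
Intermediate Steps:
(-1*18)*h(0, 3) = (-1*18)*(3*0) = -18*0 = 0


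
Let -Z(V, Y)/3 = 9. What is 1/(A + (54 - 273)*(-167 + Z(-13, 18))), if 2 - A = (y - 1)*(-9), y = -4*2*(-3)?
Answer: 1/42695 ≈ 2.3422e-5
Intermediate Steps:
y = 24 (y = -8*(-3) = 24)
Z(V, Y) = -27 (Z(V, Y) = -3*9 = -27)
A = 209 (A = 2 - (24 - 1)*(-9) = 2 - 23*(-9) = 2 - 1*(-207) = 2 + 207 = 209)
1/(A + (54 - 273)*(-167 + Z(-13, 18))) = 1/(209 + (54 - 273)*(-167 - 27)) = 1/(209 - 219*(-194)) = 1/(209 + 42486) = 1/42695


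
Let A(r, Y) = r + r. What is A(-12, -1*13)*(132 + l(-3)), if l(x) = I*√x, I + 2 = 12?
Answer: -3168 - 240*I*√3 ≈ -3168.0 - 415.69*I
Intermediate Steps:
I = 10 (I = -2 + 12 = 10)
A(r, Y) = 2*r
l(x) = 10*√x
A(-12, -1*13)*(132 + l(-3)) = (2*(-12))*(132 + 10*√(-3)) = -24*(132 + 10*(I*√3)) = -24*(132 + 10*I*√3) = -3168 - 240*I*√3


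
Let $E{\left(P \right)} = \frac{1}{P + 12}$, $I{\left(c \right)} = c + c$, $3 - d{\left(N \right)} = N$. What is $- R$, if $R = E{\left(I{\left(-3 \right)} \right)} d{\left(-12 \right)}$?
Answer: $- \frac{5}{2} \approx -2.5$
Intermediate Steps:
$d{\left(N \right)} = 3 - N$
$I{\left(c \right)} = 2 c$
$E{\left(P \right)} = \frac{1}{12 + P}$
$R = \frac{5}{2}$ ($R = \frac{3 - -12}{12 + 2 \left(-3\right)} = \frac{3 + 12}{12 - 6} = \frac{1}{6} \cdot 15 = \frac{5}{2} \approx 2.5$)
$- R = \left(-1\right) \frac{5}{2} = - \frac{5}{2}$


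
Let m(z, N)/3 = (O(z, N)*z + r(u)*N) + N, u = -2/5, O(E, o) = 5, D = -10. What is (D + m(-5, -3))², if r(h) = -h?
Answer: 238144/25 ≈ 9525.8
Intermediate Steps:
u = -⅖ (u = -2*⅕ = -⅖ ≈ -0.40000)
m(z, N) = 15*z + 21*N/5 (m(z, N) = 3*((5*z + (-1*(-⅖))*N) + N) = 3*((5*z + 2*N/5) + N) = 3*(5*z + 7*N/5) = 15*z + 21*N/5)
(D + m(-5, -3))² = (-10 + (15*(-5) + (21/5)*(-3)))² = (-10 + (-75 - 63/5))² = (-10 - 438/5)² = (-488/5)² = 238144/25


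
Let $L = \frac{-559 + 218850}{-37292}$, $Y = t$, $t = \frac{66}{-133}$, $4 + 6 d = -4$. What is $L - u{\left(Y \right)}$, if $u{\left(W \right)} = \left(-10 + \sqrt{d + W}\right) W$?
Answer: $- \frac{53645423}{4959836} + \frac{22 i \sqrt{291270}}{17689} \approx -10.816 + 0.67122 i$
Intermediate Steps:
$d = - \frac{4}{3}$ ($d = - \frac{2}{3} + \frac{1}{6} \left(-4\right) = - \frac{2}{3} - \frac{2}{3} = - \frac{4}{3} \approx -1.3333$)
$t = - \frac{66}{133}$ ($t = 66 \left(- \frac{1}{133}\right) = - \frac{66}{133} \approx -0.49624$)
$Y = - \frac{66}{133} \approx -0.49624$
$u{\left(W \right)} = W \left(-10 + \sqrt{- \frac{4}{3} + W}\right)$ ($u{\left(W \right)} = \left(-10 + \sqrt{- \frac{4}{3} + W}\right) W = W \left(-10 + \sqrt{- \frac{4}{3} + W}\right)$)
$L = - \frac{218291}{37292}$ ($L = 218291 \left(- \frac{1}{37292}\right) = - \frac{218291}{37292} \approx -5.8536$)
$L - u{\left(Y \right)} = - \frac{218291}{37292} - \frac{1}{3} \left(- \frac{66}{133}\right) \left(-30 + \sqrt{-12 + 9 \left(- \frac{66}{133}\right)}\right) = - \frac{218291}{37292} - \frac{1}{3} \left(- \frac{66}{133}\right) \left(-30 + \sqrt{-12 - \frac{594}{133}}\right) = - \frac{218291}{37292} - \frac{1}{3} \left(- \frac{66}{133}\right) \left(-30 + \sqrt{- \frac{2190}{133}}\right) = - \frac{218291}{37292} - \frac{1}{3} \left(- \frac{66}{133}\right) \left(-30 + \frac{i \sqrt{291270}}{133}\right) = - \frac{218291}{37292} - \left(\frac{660}{133} - \frac{22 i \sqrt{291270}}{17689}\right) = - \frac{53645423}{4959836} + \frac{22 i \sqrt{291270}}{17689}$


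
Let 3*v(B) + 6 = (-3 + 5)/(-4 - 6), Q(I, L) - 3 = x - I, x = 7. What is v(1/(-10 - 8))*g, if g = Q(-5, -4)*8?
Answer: -248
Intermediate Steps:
Q(I, L) = 10 - I (Q(I, L) = 3 + (7 - I) = 10 - I)
v(B) = -31/15 (v(B) = -2 + ((-3 + 5)/(-4 - 6))/3 = -2 + (2/(-10))/3 = -2 + (2*(-1/10))/3 = -2 + (1/3)*(-1/5) = -2 - 1/15 = -31/15)
g = 120 (g = (10 - 1*(-5))*8 = (10 + 5)*8 = 15*8 = 120)
v(1/(-10 - 8))*g = -31/15*120 = -248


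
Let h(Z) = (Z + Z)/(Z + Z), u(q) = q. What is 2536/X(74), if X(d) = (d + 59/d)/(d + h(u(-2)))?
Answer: 938320/369 ≈ 2542.9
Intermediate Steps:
h(Z) = 1 (h(Z) = (2*Z)/((2*Z)) = (2*Z)*(1/(2*Z)) = 1)
X(d) = (d + 59/d)/(1 + d) (X(d) = (d + 59/d)/(d + 1) = (d + 59/d)/(1 + d))
2536/X(74) = 2536/(((59 + 74²)/(74*(1 + 74)))) = 2536/(((1/74)*(59 + 5476)/75)) = 2536/(((1/74)*(1/75)*5535)) = 2536/(369/370) = 2536*(370/369) = 938320/369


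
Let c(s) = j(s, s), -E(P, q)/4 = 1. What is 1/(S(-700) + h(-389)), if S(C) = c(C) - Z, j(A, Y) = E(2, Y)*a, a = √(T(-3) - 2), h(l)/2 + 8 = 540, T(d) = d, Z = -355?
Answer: 1419/2013641 + 4*I*√5/2013641 ≈ 0.00070469 + 4.4418e-6*I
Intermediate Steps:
h(l) = 1064 (h(l) = -16 + 2*540 = -16 + 1080 = 1064)
a = I*√5 (a = √(-3 - 2) = √(-5) = I*√5 ≈ 2.2361*I)
E(P, q) = -4 (E(P, q) = -4*1 = -4)
j(A, Y) = -4*I*√5
c(s) = -4*I*√5
S(C) = 355 - 4*I*√5 (S(C) = -4*I*√5 - 1*(-355) = -4*I*√5 + 355 = 355 - 4*I*√5)
1/(S(-700) + h(-389)) = 1/((355 - 4*I*√5) + 1064) = 1/(1419 - 4*I*√5)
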